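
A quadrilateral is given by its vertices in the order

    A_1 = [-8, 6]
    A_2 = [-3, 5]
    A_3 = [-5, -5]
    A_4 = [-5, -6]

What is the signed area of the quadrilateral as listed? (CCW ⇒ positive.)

Apply the shoelace formula: 2A = Σ (x_i·y_{i+1} − x_{i+1}·y_i), indices taken mod 4.
Cross-terms: -22, 40, 5, -78  ⇒  Σ = -55
Signed area = Σ/2 = -27.5 (negative ⇒ clockwise traversal).

-27.5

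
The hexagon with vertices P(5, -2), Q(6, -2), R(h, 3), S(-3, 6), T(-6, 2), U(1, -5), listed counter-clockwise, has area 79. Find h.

Write out the shoelace sum; only the two edges meeting at R involve h:
2·Area = [(6·3 − h·(-2)) + (h·6 − (-3)·3)] + 83
       = 8·h + 110 = 158
⇒ h = 6.

6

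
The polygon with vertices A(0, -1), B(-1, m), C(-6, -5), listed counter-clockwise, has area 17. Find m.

4

The doubled signed area Σ (x_i y_{i+1} − x_{i+1} y_i) is linear in m.
With m=0 it equals 10; the coefficient of m is 6 (from the two edges through B).
So 6·m + 10 = 2·17 = 34 ⇒ m = 4.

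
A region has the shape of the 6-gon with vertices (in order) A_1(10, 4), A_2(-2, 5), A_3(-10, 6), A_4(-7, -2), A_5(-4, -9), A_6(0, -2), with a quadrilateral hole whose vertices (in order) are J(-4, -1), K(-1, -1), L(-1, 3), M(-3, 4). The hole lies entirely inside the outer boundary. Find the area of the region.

109

Outer boundary:
Cross-terms: 58, 38, 62, 55, 8, 20  ⇒  Σ = 241
Area = |Σ|/2 = 120.5.
Hole:
Apply the shoelace formula: 2A = Σ (x_i·y_{i+1} − x_{i+1}·y_i), indices taken mod 4.
Σ = (3) + (-4) + (5) + (19) = 23
Area = |Σ|/2 = 11.5.
Net area = 120.5 − 11.5 = 109.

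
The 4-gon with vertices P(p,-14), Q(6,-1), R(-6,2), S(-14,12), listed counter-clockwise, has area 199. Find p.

-12

Write out the shoelace sum; only the two edges meeting at P involve p:
2·Area = [((-14)·(-14) − p·12) + (p·(-1) − 6·(-14))] + -38
       = -13·p + 242 = 398
⇒ p = -12.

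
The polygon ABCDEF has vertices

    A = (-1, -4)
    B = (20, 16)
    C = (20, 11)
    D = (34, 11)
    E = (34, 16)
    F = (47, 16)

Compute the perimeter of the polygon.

118

|AB| = √((21)² + (20)²) = √841 = 29
|BC| = √((0)² + (-5)²) = √25 = 5
|CD| = √((14)² + (0)²) = √196 = 14
|DE| = √((0)² + (5)²) = √25 = 5
|EF| = √((13)² + (0)²) = √169 = 13
|FA| = √((-48)² + (-20)²) = √2704 = 52
Perimeter = 29 + 5 + 14 + 5 + 13 + 52 = 118.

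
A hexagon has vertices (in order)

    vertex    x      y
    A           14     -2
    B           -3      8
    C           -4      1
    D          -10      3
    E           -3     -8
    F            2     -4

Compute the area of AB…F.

151

Apply Gauss's area formula: 2A = Σ (x_i·y_{i+1} − x_{i+1}·y_i), indices taken mod 6.
Σ = (106) + (29) + (-2) + (89) + (28) + (52) = 302
Area = |Σ|/2 = 151.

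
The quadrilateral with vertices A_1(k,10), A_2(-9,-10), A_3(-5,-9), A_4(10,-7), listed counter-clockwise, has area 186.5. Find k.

The doubled signed area Σ (x_i y_{i+1} − x_{i+1} y_i) is linear in k.
With k=0 it equals 346; the coefficient of k is -3 (from the two edges through A_1).
So -3·k + 346 = 2·186.5 = 373 ⇒ k = -9.

-9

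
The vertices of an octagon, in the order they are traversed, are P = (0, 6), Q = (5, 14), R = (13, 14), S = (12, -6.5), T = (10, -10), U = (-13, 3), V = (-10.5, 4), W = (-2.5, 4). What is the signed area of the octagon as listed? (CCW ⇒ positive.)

-308.5

Apply the shoelace (surveyor's) formula: 2A = Σ (x_i·y_{i+1} − x_{i+1}·y_i), indices taken mod 8.
Σ = (-30) + (-112) + (-252.5) + (-55) + (-100) + (-20.5) + (-32) + (-15) = -617
Signed area = Σ/2 = -308.5 (negative ⇒ clockwise traversal).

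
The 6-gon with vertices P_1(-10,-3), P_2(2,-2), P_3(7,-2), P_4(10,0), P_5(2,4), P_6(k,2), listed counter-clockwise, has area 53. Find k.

The doubled signed area Σ (x_i y_{i+1} − x_{i+1} y_i) is linear in k.
With k=0 it equals 120; the coefficient of k is -7 (from the two edges through P_6).
So -7·k + 120 = 2·53 = 106 ⇒ k = 2.

2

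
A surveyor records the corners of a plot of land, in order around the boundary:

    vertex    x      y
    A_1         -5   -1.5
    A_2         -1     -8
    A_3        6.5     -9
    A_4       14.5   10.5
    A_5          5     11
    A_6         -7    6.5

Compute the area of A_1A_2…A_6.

278.875

Σ = (38.5) + (61) + (198.75) + (107) + (109.5) + (43) = 557.75
Area = |Σ|/2 = 278.875.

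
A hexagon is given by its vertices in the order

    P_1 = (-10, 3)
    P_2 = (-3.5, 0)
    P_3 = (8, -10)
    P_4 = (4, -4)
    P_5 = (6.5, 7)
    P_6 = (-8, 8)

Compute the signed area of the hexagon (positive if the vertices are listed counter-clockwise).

135.75

P_1→P_2: (-10)(0) − (-3.5)(3) = 10.5
P_2→P_3: (-3.5)(-10) − (8)(0) = 35
P_3→P_4: (8)(-4) − (4)(-10) = 8
P_4→P_5: (4)(7) − (6.5)(-4) = 54
P_5→P_6: (6.5)(8) − (-8)(7) = 108
P_6→P_1: (-8)(3) − (-10)(8) = 56
Σ = 271.5
Signed area = Σ/2 = 135.75 (positive ⇒ counter-clockwise traversal).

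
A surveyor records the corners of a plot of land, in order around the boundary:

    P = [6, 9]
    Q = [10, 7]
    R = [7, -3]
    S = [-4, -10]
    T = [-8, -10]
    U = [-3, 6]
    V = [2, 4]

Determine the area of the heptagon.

Σ = (-48) + (-79) + (-82) + (-40) + (-78) + (-24) + (-6) = -357
Area = |Σ|/2 = 178.5.

178.5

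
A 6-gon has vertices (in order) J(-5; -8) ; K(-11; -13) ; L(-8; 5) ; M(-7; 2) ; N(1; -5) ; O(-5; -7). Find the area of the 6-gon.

Apply Gauss's area formula: 2A = Σ (x_i·y_{i+1} − x_{i+1}·y_i), indices taken mod 6.
Cross-terms: -23, -159, 19, 33, -32, 5  ⇒  Σ = -157
Area = |Σ|/2 = 78.5.

78.5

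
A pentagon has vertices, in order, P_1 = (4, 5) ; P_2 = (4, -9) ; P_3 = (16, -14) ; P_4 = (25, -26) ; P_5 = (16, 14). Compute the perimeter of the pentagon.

98

|P_1P_2| = √((0)² + (-14)²) = √196 = 14
|P_2P_3| = √((12)² + (-5)²) = √169 = 13
|P_3P_4| = √((9)² + (-12)²) = √225 = 15
|P_4P_5| = √((-9)² + (40)²) = √1681 = 41
|P_5P_1| = √((-12)² + (-9)²) = √225 = 15
Perimeter = 14 + 13 + 15 + 41 + 15 = 98.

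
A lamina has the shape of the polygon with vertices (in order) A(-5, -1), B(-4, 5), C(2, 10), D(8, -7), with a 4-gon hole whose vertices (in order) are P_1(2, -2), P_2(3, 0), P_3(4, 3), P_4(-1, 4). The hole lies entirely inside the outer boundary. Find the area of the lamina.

Outer boundary:
Cross-terms: -29, -50, -94, -43  ⇒  Σ = -216
Area = |Σ|/2 = 108.
Hole:
Cross-terms: 6, 9, 19, -6  ⇒  Σ = 28
Area = |Σ|/2 = 14.
Net area = 108 − 14 = 94.

94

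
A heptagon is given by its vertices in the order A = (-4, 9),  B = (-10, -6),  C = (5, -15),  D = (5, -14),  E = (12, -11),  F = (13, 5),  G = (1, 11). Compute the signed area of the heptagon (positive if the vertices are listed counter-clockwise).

403

Apply Gauss's area formula: 2A = Σ (x_i·y_{i+1} − x_{i+1}·y_i), indices taken mod 7.
Cross-terms: 114, 180, 5, 113, 203, 138, 53  ⇒  Σ = 806
Signed area = Σ/2 = 403 (positive ⇒ counter-clockwise traversal).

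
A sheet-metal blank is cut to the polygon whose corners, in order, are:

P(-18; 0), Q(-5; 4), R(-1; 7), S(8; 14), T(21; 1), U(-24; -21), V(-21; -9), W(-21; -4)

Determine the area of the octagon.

Apply the surveyor's formula: 2A = Σ (x_i·y_{i+1} − x_{i+1}·y_i), indices taken mod 8.
Σ = (-72) + (-31) + (-70) + (-286) + (-417) + (-225) + (-105) + (-72) = -1278
Area = |Σ|/2 = 639.

639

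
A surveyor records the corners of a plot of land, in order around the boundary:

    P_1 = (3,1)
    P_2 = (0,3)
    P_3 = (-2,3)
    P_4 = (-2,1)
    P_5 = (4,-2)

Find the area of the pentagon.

Apply the shoelace (surveyor's) formula: 2A = Σ (x_i·y_{i+1} − x_{i+1}·y_i), indices taken mod 5.
P_1→P_2: (3)(3) − (0)(1) = 9
P_2→P_3: (0)(3) − (-2)(3) = 6
P_3→P_4: (-2)(1) − (-2)(3) = 4
P_4→P_5: (-2)(-2) − (4)(1) = 0
P_5→P_1: (4)(1) − (3)(-2) = 10
Σ = 29
Area = |Σ|/2 = 14.5.

14.5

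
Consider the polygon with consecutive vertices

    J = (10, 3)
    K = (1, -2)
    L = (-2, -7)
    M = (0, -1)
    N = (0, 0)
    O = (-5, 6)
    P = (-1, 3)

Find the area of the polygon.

Apply Gauss's area formula: 2A = Σ (x_i·y_{i+1} − x_{i+1}·y_i), indices taken mod 7.
Σ = (-23) + (-11) + (2) + (0) + (0) + (-9) + (-33) = -74
Area = |Σ|/2 = 37.

37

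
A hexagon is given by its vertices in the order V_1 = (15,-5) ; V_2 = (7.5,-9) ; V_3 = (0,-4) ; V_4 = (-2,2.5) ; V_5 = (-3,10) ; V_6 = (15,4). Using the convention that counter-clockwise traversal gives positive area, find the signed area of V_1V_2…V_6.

-222.5

Σ = (-97.5) + (-30) + (-8) + (-12.5) + (-162) + (-135) = -445
Signed area = Σ/2 = -222.5 (negative ⇒ clockwise traversal).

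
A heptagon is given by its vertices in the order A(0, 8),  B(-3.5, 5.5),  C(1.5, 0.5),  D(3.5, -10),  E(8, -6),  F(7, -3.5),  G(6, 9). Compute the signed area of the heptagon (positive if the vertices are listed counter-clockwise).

Apply the shoelace (surveyor's) formula: 2A = Σ (x_i·y_{i+1} − x_{i+1}·y_i), indices taken mod 7.
Σ = (28) + (-10) + (-16.75) + (59) + (14) + (84) + (48) = 206.25
Signed area = Σ/2 = 103.125 (positive ⇒ counter-clockwise traversal).

103.125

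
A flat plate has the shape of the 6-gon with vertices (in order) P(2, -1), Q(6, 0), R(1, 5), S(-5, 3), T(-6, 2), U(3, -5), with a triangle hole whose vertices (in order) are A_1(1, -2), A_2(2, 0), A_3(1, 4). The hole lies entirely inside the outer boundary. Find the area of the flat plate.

Outer boundary:
Apply the shoelace (surveyor's) formula: 2A = Σ (x_i·y_{i+1} − x_{i+1}·y_i), indices taken mod 6.
Cross-terms: 6, 30, 28, 8, 24, 7  ⇒  Σ = 103
Area = |Σ|/2 = 51.5.
Hole:
Cross-terms: 4, 8, -6  ⇒  Σ = 6
Area = |Σ|/2 = 3.
Net area = 51.5 − 3 = 48.5.

48.5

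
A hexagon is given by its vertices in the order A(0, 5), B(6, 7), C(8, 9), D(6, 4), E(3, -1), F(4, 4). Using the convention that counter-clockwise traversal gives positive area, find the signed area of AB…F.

-18

Apply Gauss's area formula: 2A = Σ (x_i·y_{i+1} − x_{i+1}·y_i), indices taken mod 6.
Σ = (-30) + (-2) + (-22) + (-18) + (16) + (20) = -36
Signed area = Σ/2 = -18 (negative ⇒ clockwise traversal).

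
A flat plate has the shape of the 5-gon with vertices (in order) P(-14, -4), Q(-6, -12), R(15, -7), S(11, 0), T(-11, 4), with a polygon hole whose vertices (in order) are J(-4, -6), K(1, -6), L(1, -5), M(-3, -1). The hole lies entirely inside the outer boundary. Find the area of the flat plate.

279

Outer boundary:
Apply the surveyor's formula: 2A = Σ (x_i·y_{i+1} − x_{i+1}·y_i), indices taken mod 5.
P→Q: (-14)(-12) − (-6)(-4) = 144
Q→R: (-6)(-7) − (15)(-12) = 222
R→S: (15)(0) − (11)(-7) = 77
S→T: (11)(4) − (-11)(0) = 44
T→P: (-11)(-4) − (-14)(4) = 100
Σ = 587
Area = |Σ|/2 = 293.5.
Hole:
J→K: (-4)(-6) − (1)(-6) = 30
K→L: (1)(-5) − (1)(-6) = 1
L→M: (1)(-1) − (-3)(-5) = -16
M→J: (-3)(-6) − (-4)(-1) = 14
Σ = 29
Area = |Σ|/2 = 14.5.
Net area = 293.5 − 14.5 = 279.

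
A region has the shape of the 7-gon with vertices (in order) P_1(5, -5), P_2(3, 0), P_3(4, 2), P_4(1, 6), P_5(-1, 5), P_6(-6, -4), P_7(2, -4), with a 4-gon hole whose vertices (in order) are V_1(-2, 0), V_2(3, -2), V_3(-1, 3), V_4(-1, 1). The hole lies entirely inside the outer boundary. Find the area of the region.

57.5

Outer boundary:
Apply the surveyor's formula: 2A = Σ (x_i·y_{i+1} − x_{i+1}·y_i), indices taken mod 7.
Σ = (15) + (6) + (22) + (11) + (34) + (32) + (10) = 130
Area = |Σ|/2 = 65.
Hole:
Cross-terms: 4, 7, 2, 2  ⇒  Σ = 15
Area = |Σ|/2 = 7.5.
Net area = 65 − 7.5 = 57.5.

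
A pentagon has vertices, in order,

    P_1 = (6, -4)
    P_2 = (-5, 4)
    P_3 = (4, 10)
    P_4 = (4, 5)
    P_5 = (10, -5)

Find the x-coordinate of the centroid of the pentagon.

205/81

Apply the shoelace formula. First the cross-terms c_i = x_i·y_{i+1} − x_{i+1}·y_i:
  4, -66, -20, -70, -10  ⇒  2A = -162, A = -81.
Then Σ (x_i + x_{i+1})·c_i = -1230, so x̄ = -1230 / (6·(-81)) = 205/81.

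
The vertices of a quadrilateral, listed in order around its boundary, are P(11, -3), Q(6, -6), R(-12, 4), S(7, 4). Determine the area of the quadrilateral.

Apply the surveyor's formula: 2A = Σ (x_i·y_{i+1} − x_{i+1}·y_i), indices taken mod 4.
Σ = (-48) + (-48) + (-76) + (-65) = -237
Area = |Σ|/2 = 118.5.

118.5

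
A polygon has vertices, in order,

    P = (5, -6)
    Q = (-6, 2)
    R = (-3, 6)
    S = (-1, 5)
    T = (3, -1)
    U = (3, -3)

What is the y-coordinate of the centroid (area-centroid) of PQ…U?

Apply the shoelace (surveyor's) formula. First the cross-terms c_i = x_i·y_{i+1} − x_{i+1}·y_i:
  -26, -30, -9, -14, -6, -3  ⇒  2A = -88, A = -44.
Then Σ (y_i + y_{i+1})·c_i = -240, so ȳ = -240 / (6·(-44)) = 10/11.

10/11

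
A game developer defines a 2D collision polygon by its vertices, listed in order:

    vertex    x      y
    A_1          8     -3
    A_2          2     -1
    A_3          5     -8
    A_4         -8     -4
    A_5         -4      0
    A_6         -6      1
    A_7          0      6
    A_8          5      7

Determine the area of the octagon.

127

A_1→A_2: (8)(-1) − (2)(-3) = -2
A_2→A_3: (2)(-8) − (5)(-1) = -11
A_3→A_4: (5)(-4) − (-8)(-8) = -84
A_4→A_5: (-8)(0) − (-4)(-4) = -16
A_5→A_6: (-4)(1) − (-6)(0) = -4
A_6→A_7: (-6)(6) − (0)(1) = -36
A_7→A_8: (0)(7) − (5)(6) = -30
A_8→A_1: (5)(-3) − (8)(7) = -71
Σ = -254
Area = |Σ|/2 = 127.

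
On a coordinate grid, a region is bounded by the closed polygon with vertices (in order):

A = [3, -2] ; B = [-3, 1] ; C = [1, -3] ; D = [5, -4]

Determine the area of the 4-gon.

Apply Gauss's area formula: 2A = Σ (x_i·y_{i+1} − x_{i+1}·y_i), indices taken mod 4.
Σ = (-3) + (8) + (11) + (2) = 18
Area = |Σ|/2 = 9.

9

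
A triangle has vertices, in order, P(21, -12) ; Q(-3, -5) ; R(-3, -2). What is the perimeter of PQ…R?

|PQ| = √((-24)² + (7)²) = √625 = 25
|QR| = √((0)² + (3)²) = √9 = 3
|RP| = √((24)² + (-10)²) = √676 = 26
Perimeter = 25 + 3 + 26 = 54.

54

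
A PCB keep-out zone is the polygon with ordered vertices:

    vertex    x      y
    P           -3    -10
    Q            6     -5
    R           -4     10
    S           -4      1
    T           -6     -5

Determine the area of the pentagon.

Cross-terms: 75, 40, 36, 26, 45  ⇒  Σ = 222
Area = |Σ|/2 = 111.

111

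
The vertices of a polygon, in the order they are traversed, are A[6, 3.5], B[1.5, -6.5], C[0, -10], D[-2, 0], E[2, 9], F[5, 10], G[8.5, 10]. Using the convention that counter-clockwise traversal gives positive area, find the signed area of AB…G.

A→B: (6)(-6.5) − (1.5)(3.5) = -44.25
B→C: (1.5)(-10) − (0)(-6.5) = -15
C→D: (0)(0) − (-2)(-10) = -20
D→E: (-2)(9) − (2)(0) = -18
E→F: (2)(10) − (5)(9) = -25
F→G: (5)(10) − (8.5)(10) = -35
G→A: (8.5)(3.5) − (6)(10) = -30.25
Σ = -187.5
Signed area = Σ/2 = -93.75 (negative ⇒ clockwise traversal).

-93.75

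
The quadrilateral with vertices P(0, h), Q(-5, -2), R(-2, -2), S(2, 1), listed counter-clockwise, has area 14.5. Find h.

3

Write out the shoelace sum; only the two edges meeting at P involve h:
2·Area = [(2·h − 0·1) + (0·(-2) − (-5)·h)] + 8
       = 7·h + 8 = 29
⇒ h = 3.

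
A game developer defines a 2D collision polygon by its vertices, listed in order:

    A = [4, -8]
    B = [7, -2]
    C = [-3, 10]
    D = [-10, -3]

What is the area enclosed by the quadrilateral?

156.5

Apply the surveyor's formula: 2A = Σ (x_i·y_{i+1} − x_{i+1}·y_i), indices taken mod 4.
Cross-terms: 48, 64, 109, 92  ⇒  Σ = 313
Area = |Σ|/2 = 156.5.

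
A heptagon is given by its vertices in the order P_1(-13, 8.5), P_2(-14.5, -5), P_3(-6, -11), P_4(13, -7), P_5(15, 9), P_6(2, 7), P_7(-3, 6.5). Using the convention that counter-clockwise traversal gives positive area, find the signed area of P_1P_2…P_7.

Apply the shoelace formula: 2A = Σ (x_i·y_{i+1} − x_{i+1}·y_i), indices taken mod 7.
P_1→P_2: (-13)(-5) − (-14.5)(8.5) = 188.25
P_2→P_3: (-14.5)(-11) − (-6)(-5) = 129.5
P_3→P_4: (-6)(-7) − (13)(-11) = 185
P_4→P_5: (13)(9) − (15)(-7) = 222
P_5→P_6: (15)(7) − (2)(9) = 87
P_6→P_7: (2)(6.5) − (-3)(7) = 34
P_7→P_1: (-3)(8.5) − (-13)(6.5) = 59
Σ = 904.75
Signed area = Σ/2 = 452.375 (positive ⇒ counter-clockwise traversal).

452.375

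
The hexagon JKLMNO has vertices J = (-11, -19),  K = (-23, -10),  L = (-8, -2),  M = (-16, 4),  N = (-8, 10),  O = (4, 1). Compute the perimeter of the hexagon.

|JK| = √((-12)² + (9)²) = √225 = 15
|KL| = √((15)² + (8)²) = √289 = 17
|LM| = √((-8)² + (6)²) = √100 = 10
|MN| = √((8)² + (6)²) = √100 = 10
|NO| = √((12)² + (-9)²) = √225 = 15
|OJ| = √((-15)² + (-20)²) = √625 = 25
Perimeter = 15 + 17 + 10 + 10 + 15 + 25 = 92.

92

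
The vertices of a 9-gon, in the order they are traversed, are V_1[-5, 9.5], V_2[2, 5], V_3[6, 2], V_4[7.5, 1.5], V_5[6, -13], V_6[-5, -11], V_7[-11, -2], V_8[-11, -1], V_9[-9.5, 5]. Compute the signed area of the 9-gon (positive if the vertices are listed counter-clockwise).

Σ = (-44) + (-26) + (-6) + (-106.5) + (-131) + (-111) + (-11) + (-64.5) + (-65.25) = -565.25
Signed area = Σ/2 = -282.625 (negative ⇒ clockwise traversal).

-282.625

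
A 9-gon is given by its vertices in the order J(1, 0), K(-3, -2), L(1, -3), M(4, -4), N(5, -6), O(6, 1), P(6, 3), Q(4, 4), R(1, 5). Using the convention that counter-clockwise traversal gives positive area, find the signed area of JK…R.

44.5

J→K: (1)(-2) − (-3)(0) = -2
K→L: (-3)(-3) − (1)(-2) = 11
L→M: (1)(-4) − (4)(-3) = 8
M→N: (4)(-6) − (5)(-4) = -4
N→O: (5)(1) − (6)(-6) = 41
O→P: (6)(3) − (6)(1) = 12
P→Q: (6)(4) − (4)(3) = 12
Q→R: (4)(5) − (1)(4) = 16
R→J: (1)(0) − (1)(5) = -5
Σ = 89
Signed area = Σ/2 = 44.5 (positive ⇒ counter-clockwise traversal).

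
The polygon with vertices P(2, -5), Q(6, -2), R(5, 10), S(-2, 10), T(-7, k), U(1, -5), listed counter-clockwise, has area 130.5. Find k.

The doubled signed area Σ (x_i y_{i+1} − x_{i+1} y_i) is linear in k.
With k=0 it equals 276; the coefficient of k is -3 (from the two edges through T).
So -3·k + 276 = 2·130.5 = 261 ⇒ k = 5.

5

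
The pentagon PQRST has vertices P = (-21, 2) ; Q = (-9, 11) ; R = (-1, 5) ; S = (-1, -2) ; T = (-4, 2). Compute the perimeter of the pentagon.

54

|PQ| = √((12)² + (9)²) = √225 = 15
|QR| = √((8)² + (-6)²) = √100 = 10
|RS| = √((0)² + (-7)²) = √49 = 7
|ST| = √((-3)² + (4)²) = √25 = 5
|TP| = √((-17)² + (0)²) = √289 = 17
Perimeter = 15 + 10 + 7 + 5 + 17 = 54.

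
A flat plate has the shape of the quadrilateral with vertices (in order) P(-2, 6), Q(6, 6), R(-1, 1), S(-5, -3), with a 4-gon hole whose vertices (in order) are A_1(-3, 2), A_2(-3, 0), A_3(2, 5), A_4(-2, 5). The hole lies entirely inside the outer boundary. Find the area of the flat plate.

21

Outer boundary:
Apply the shoelace formula: 2A = Σ (x_i·y_{i+1} − x_{i+1}·y_i), indices taken mod 4.
Σ = (-48) + (12) + (8) + (-36) = -64
Area = |Σ|/2 = 32.
Hole:
Σ = (6) + (-15) + (20) + (11) = 22
Area = |Σ|/2 = 11.
Net area = 32 − 11 = 21.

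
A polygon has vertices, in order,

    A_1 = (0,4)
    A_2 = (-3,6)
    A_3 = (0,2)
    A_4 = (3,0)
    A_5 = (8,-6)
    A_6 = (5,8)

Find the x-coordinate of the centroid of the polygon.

Apply the shoelace (surveyor's) formula. First the cross-terms c_i = x_i·y_{i+1} − x_{i+1}·y_i:
  12, -6, -6, -18, 94, 20  ⇒  2A = 96, A = 48.
Then Σ (x_i + x_{i+1})·c_i = 1088, so x̄ = 1088 / (6·48) = 34/9.

34/9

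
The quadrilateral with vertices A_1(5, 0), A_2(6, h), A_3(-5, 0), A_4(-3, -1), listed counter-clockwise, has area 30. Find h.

5

Write out the shoelace sum; only the two edges meeting at A_2 involve h:
2·Area = [(5·h − 6·0) + (6·0 − (-5)·h)] + 10
       = 10·h + 10 = 60
⇒ h = 5.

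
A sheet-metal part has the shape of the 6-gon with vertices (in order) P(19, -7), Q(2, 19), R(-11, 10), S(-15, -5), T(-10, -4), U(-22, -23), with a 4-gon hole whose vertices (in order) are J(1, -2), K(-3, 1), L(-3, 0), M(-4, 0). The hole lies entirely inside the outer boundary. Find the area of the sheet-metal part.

773

Outer boundary:
P→Q: (19)(19) − (2)(-7) = 375
Q→R: (2)(10) − (-11)(19) = 229
R→S: (-11)(-5) − (-15)(10) = 205
S→T: (-15)(-4) − (-10)(-5) = 10
T→U: (-10)(-23) − (-22)(-4) = 142
U→P: (-22)(-7) − (19)(-23) = 591
Σ = 1552
Area = |Σ|/2 = 776.
Hole:
Apply the shoelace (surveyor's) formula: 2A = Σ (x_i·y_{i+1} − x_{i+1}·y_i), indices taken mod 4.
Cross-terms: -5, 3, 0, 8  ⇒  Σ = 6
Area = |Σ|/2 = 3.
Net area = 776 − 3 = 773.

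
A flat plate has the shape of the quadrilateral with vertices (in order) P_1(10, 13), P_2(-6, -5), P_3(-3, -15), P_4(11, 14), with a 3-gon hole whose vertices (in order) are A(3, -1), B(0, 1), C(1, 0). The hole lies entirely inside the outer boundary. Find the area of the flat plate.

114

Outer boundary:
Σ = (28) + (75) + (123) + (3) = 229
Area = |Σ|/2 = 114.5.
Hole:
Apply Gauss's area formula: 2A = Σ (x_i·y_{i+1} − x_{i+1}·y_i), indices taken mod 3.
Σ = (3) + (-1) + (-1) = 1
Area = |Σ|/2 = 0.5.
Net area = 114.5 − 0.5 = 114.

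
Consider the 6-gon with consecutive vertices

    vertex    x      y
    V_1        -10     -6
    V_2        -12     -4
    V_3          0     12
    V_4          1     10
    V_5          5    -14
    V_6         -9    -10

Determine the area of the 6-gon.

Apply the surveyor's formula: 2A = Σ (x_i·y_{i+1} − x_{i+1}·y_i), indices taken mod 6.
V_1→V_2: (-10)(-4) − (-12)(-6) = -32
V_2→V_3: (-12)(12) − (0)(-4) = -144
V_3→V_4: (0)(10) − (1)(12) = -12
V_4→V_5: (1)(-14) − (5)(10) = -64
V_5→V_6: (5)(-10) − (-9)(-14) = -176
V_6→V_1: (-9)(-6) − (-10)(-10) = -46
Σ = -474
Area = |Σ|/2 = 237.

237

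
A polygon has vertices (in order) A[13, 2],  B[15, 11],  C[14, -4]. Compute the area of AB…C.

Apply the shoelace formula: 2A = Σ (x_i·y_{i+1} − x_{i+1}·y_i), indices taken mod 3.
Cross-terms: 113, -214, 80  ⇒  Σ = -21
Area = |Σ|/2 = 10.5.

10.5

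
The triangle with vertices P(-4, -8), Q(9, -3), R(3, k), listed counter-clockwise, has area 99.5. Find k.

Write out the shoelace sum; only the two edges meeting at R involve k:
2·Area = [(9·k − 3·(-3)) + (3·(-8) − (-4)·k)] + 84
       = 13·k + 69 = 199
⇒ k = 10.

10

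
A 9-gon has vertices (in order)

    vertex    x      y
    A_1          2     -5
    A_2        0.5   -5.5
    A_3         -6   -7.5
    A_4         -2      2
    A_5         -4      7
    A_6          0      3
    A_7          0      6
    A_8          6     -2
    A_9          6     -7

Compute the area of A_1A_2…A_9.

Apply the shoelace (surveyor's) formula: 2A = Σ (x_i·y_{i+1} − x_{i+1}·y_i), indices taken mod 9.
Σ = (-8.5) + (-36.75) + (-27) + (-6) + (-12) + (0) + (-36) + (-30) + (-16) = -172.25
Area = |Σ|/2 = 86.125.

86.125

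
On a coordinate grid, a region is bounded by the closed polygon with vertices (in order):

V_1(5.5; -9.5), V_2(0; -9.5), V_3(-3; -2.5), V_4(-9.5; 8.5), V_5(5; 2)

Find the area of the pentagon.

Σ = (-52.25) + (-28.5) + (-49.25) + (-61.5) + (-58.5) = -250
Area = |Σ|/2 = 125.

125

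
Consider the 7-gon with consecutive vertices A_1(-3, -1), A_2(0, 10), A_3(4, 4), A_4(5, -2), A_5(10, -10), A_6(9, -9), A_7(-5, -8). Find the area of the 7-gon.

132

A_1→A_2: (-3)(10) − (0)(-1) = -30
A_2→A_3: (0)(4) − (4)(10) = -40
A_3→A_4: (4)(-2) − (5)(4) = -28
A_4→A_5: (5)(-10) − (10)(-2) = -30
A_5→A_6: (10)(-9) − (9)(-10) = 0
A_6→A_7: (9)(-8) − (-5)(-9) = -117
A_7→A_1: (-5)(-1) − (-3)(-8) = -19
Σ = -264
Area = |Σ|/2 = 132.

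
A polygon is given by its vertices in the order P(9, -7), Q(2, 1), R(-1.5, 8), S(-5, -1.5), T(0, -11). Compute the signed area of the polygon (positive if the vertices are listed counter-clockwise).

118.375

Apply the shoelace (surveyor's) formula: 2A = Σ (x_i·y_{i+1} − x_{i+1}·y_i), indices taken mod 5.
Σ = (23) + (17.5) + (42.25) + (55) + (99) = 236.75
Signed area = Σ/2 = 118.375 (positive ⇒ counter-clockwise traversal).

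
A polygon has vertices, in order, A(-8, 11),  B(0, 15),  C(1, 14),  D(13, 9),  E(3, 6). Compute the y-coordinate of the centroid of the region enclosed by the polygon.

337/33

Apply the surveyor's formula. First the cross-terms c_i = x_i·y_{i+1} − x_{i+1}·y_i:
  -120, -15, -173, 51, 81  ⇒  2A = -176, A = -88.
Then Σ (y_i + y_{i+1})·c_i = -5392, so ȳ = -5392 / (6·(-88)) = 337/33.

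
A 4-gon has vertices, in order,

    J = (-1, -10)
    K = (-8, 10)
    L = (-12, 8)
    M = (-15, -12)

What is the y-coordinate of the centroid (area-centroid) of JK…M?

-257/92

Apply the surveyor's formula. First the cross-terms c_i = x_i·y_{i+1} − x_{i+1}·y_i:
  -90, 56, 264, 138  ⇒  2A = 368, A = 184.
Then Σ (y_i + y_{i+1})·c_i = -3084, so ȳ = -3084 / (6·184) = -257/92.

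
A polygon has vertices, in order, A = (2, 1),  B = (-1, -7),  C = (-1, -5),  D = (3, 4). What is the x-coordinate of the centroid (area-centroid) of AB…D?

4/9

Apply the shoelace formula. First the cross-terms c_i = x_i·y_{i+1} − x_{i+1}·y_i:
  -13, -2, 11, -5  ⇒  2A = -9, A = -4.5.
Then Σ (x_i + x_{i+1})·c_i = -12, so x̄ = -12 / (6·(-4.5)) = 4/9.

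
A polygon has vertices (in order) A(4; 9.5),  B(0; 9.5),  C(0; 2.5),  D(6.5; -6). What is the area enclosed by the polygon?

53.75

Apply the shoelace (surveyor's) formula: 2A = Σ (x_i·y_{i+1} − x_{i+1}·y_i), indices taken mod 4.
Cross-terms: 38, 0, -16.25, 85.75  ⇒  Σ = 107.5
Area = |Σ|/2 = 53.75.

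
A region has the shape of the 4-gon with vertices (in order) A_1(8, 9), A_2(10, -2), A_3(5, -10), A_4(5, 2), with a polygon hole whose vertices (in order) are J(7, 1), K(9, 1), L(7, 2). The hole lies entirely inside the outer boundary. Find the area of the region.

Outer boundary:
Apply the shoelace formula: 2A = Σ (x_i·y_{i+1} − x_{i+1}·y_i), indices taken mod 4.
A_1→A_2: (8)(-2) − (10)(9) = -106
A_2→A_3: (10)(-10) − (5)(-2) = -90
A_3→A_4: (5)(2) − (5)(-10) = 60
A_4→A_1: (5)(9) − (8)(2) = 29
Σ = -107
Area = |Σ|/2 = 53.5.
Hole:
J→K: (7)(1) − (9)(1) = -2
K→L: (9)(2) − (7)(1) = 11
L→J: (7)(1) − (7)(2) = -7
Σ = 2
Area = |Σ|/2 = 1.
Net area = 53.5 − 1 = 52.5.

52.5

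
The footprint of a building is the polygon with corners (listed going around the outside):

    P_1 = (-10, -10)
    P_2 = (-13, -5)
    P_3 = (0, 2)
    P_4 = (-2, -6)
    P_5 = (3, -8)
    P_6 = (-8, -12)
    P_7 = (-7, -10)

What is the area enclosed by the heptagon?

101

Apply the surveyor's formula: 2A = Σ (x_i·y_{i+1} − x_{i+1}·y_i), indices taken mod 7.
Cross-terms: -80, -26, 4, 34, -100, -4, -30  ⇒  Σ = -202
Area = |Σ|/2 = 101.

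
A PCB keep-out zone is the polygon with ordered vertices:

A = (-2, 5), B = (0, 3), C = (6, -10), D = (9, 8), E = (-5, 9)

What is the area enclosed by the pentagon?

114

Σ = (-6) + (-18) + (138) + (121) + (-7) = 228
Area = |Σ|/2 = 114.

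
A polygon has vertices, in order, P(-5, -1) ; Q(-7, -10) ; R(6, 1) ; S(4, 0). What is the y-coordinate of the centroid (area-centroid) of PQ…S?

-475/132

Apply the surveyor's formula. First the cross-terms c_i = x_i·y_{i+1} − x_{i+1}·y_i:
  43, 53, -4, -4  ⇒  2A = 88, A = 44.
Then Σ (y_i + y_{i+1})·c_i = -950, so ȳ = -950 / (6·44) = -475/132.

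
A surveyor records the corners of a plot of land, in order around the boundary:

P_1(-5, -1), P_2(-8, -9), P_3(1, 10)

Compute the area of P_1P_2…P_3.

7.5

Apply the shoelace (surveyor's) formula: 2A = Σ (x_i·y_{i+1} − x_{i+1}·y_i), indices taken mod 3.
Σ = (37) + (-71) + (49) = 15
Area = |Σ|/2 = 7.5.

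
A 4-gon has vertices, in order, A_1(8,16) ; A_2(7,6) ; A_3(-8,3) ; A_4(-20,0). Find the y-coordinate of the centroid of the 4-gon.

Apply the shoelace (surveyor's) formula. First the cross-terms c_i = x_i·y_{i+1} − x_{i+1}·y_i:
  -64, 69, 60, -320  ⇒  2A = -255, A = -127.5.
Then Σ (y_i + y_{i+1})·c_i = -5727, so ȳ = -5727 / (6·(-127.5)) = 1909/255.

1909/255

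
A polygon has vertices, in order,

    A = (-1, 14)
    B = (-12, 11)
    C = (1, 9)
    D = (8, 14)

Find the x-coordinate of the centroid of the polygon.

-62/53

Apply Gauss's area formula. First the cross-terms c_i = x_i·y_{i+1} − x_{i+1}·y_i:
  157, -119, -58, 126  ⇒  2A = 106, A = 53.
Then Σ (x_i + x_{i+1})·c_i = -372, so x̄ = -372 / (6·53) = -62/53.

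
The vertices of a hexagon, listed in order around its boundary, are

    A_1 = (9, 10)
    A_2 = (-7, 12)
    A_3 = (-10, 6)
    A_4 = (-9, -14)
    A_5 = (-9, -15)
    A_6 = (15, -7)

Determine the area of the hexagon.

480

Apply the shoelace (surveyor's) formula: 2A = Σ (x_i·y_{i+1} − x_{i+1}·y_i), indices taken mod 6.
Cross-terms: 178, 78, 194, 9, 288, 213  ⇒  Σ = 960
Area = |Σ|/2 = 480.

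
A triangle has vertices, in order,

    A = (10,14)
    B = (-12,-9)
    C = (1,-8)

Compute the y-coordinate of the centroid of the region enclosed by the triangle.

-1

Apply the shoelace (surveyor's) formula. First the cross-terms c_i = x_i·y_{i+1} − x_{i+1}·y_i:
  78, 105, 94  ⇒  2A = 277, A = 138.5.
Then Σ (y_i + y_{i+1})·c_i = -831, so ȳ = -831 / (6·138.5) = -1.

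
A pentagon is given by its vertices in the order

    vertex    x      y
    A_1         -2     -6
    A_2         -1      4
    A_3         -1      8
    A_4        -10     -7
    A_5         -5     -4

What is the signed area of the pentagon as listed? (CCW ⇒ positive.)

A_1→A_2: (-2)(4) − (-1)(-6) = -14
A_2→A_3: (-1)(8) − (-1)(4) = -4
A_3→A_4: (-1)(-7) − (-10)(8) = 87
A_4→A_5: (-10)(-4) − (-5)(-7) = 5
A_5→A_1: (-5)(-6) − (-2)(-4) = 22
Σ = 96
Signed area = Σ/2 = 48 (positive ⇒ counter-clockwise traversal).

48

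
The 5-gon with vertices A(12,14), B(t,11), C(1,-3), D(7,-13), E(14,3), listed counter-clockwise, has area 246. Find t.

0

The doubled signed area Σ (x_i y_{i+1} − x_{i+1} y_i) is linear in t.
With t=0 it equals 492; the coefficient of t is -17 (from the two edges through B).
So -17·t + 492 = 2·246 = 492 ⇒ t = 0.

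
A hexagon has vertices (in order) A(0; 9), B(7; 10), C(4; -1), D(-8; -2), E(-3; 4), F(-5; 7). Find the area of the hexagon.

Σ = (-63) + (-47) + (-16) + (-38) + (-1) + (-45) = -210
Area = |Σ|/2 = 105.

105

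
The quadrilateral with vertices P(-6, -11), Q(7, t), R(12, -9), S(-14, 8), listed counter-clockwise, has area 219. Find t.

-14

Write out the shoelace sum; only the two edges meeting at Q involve t:
2·Area = [((-6)·t − 7·(-11)) + (7·(-9) − 12·t)] + 172
       = -18·t + 186 = 438
⇒ t = -14.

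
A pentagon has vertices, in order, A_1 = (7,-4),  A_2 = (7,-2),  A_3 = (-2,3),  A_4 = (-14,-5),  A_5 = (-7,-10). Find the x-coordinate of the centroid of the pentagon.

-106/33

Apply the shoelace formula. First the cross-terms c_i = x_i·y_{i+1} − x_{i+1}·y_i:
  14, 17, 52, 105, 98  ⇒  2A = 286, A = 143.
Then Σ (x_i + x_{i+1})·c_i = -2756, so x̄ = -2756 / (6·143) = -106/33.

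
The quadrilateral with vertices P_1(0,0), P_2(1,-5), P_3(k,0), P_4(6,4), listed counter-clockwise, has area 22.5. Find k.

Write out the shoelace sum; only the two edges meeting at P_3 involve k:
2·Area = [(1·0 − k·(-5)) + (k·4 − 6·0)] + 0
       = 9·k + 0 = 45
⇒ k = 5.

5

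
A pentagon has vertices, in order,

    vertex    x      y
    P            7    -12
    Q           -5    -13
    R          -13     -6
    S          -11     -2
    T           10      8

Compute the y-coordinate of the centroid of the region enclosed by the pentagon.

Apply the shoelace formula. First the cross-terms c_i = x_i·y_{i+1} − x_{i+1}·y_i:
  -151, -139, -40, -68, -176  ⇒  2A = -574, A = -287.
Then Σ (y_i + y_{i+1})·c_i = 7032, so ȳ = 7032 / (6·(-287)) = -1172/287.

-1172/287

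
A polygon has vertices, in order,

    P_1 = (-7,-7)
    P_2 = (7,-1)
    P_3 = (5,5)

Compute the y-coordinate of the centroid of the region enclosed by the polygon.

Apply the shoelace formula. First the cross-terms c_i = x_i·y_{i+1} − x_{i+1}·y_i:
  56, 40, 0  ⇒  2A = 96, A = 48.
Then Σ (y_i + y_{i+1})·c_i = -288, so ȳ = -288 / (6·48) = -1.

-1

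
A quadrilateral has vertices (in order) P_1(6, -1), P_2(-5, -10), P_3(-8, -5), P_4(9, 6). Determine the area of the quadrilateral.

84

Apply the surveyor's formula: 2A = Σ (x_i·y_{i+1} − x_{i+1}·y_i), indices taken mod 4.
Σ = (-65) + (-55) + (-3) + (-45) = -168
Area = |Σ|/2 = 84.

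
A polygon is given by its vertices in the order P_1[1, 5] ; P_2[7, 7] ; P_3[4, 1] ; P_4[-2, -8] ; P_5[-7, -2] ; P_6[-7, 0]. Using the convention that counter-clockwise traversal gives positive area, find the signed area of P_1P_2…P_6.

-90

Cross-terms: -28, -21, -30, -52, -14, -35  ⇒  Σ = -180
Signed area = Σ/2 = -90 (negative ⇒ clockwise traversal).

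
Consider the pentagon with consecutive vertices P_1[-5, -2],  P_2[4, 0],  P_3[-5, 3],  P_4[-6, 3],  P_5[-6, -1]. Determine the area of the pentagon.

Apply the shoelace (surveyor's) formula: 2A = Σ (x_i·y_{i+1} − x_{i+1}·y_i), indices taken mod 5.
Σ = (8) + (12) + (3) + (24) + (7) = 54
Area = |Σ|/2 = 27.

27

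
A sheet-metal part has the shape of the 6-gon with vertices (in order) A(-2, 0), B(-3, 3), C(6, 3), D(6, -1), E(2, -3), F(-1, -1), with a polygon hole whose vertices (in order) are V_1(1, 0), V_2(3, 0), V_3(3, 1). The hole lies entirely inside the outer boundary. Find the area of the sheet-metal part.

Outer boundary:
Apply the shoelace formula: 2A = Σ (x_i·y_{i+1} − x_{i+1}·y_i), indices taken mod 6.
Cross-terms: -6, -27, -24, -16, -5, -2  ⇒  Σ = -80
Area = |Σ|/2 = 40.
Hole:
Apply the shoelace (surveyor's) formula: 2A = Σ (x_i·y_{i+1} − x_{i+1}·y_i), indices taken mod 3.
Σ = (0) + (3) + (-1) = 2
Area = |Σ|/2 = 1.
Net area = 40 − 1 = 39.

39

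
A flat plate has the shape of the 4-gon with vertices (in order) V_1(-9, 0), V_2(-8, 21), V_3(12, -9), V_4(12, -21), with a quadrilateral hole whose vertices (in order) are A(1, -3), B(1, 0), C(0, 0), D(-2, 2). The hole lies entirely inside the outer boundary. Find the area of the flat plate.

Outer boundary:
Apply the surveyor's formula: 2A = Σ (x_i·y_{i+1} − x_{i+1}·y_i), indices taken mod 4.
Σ = (-189) + (-180) + (-144) + (-189) = -702
Area = |Σ|/2 = 351.
Hole:
Σ = (3) + (0) + (0) + (4) = 7
Area = |Σ|/2 = 3.5.
Net area = 351 − 3.5 = 347.5.

347.5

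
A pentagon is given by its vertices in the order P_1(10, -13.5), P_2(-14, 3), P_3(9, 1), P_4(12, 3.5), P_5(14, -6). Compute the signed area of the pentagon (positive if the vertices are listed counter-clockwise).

-215.25

Cross-terms: -159, -41, 19.5, -121, -129  ⇒  Σ = -430.5
Signed area = Σ/2 = -215.25 (negative ⇒ clockwise traversal).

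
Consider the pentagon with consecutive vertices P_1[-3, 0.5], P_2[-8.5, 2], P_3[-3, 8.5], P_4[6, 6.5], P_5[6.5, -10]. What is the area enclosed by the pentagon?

Σ = (-1.75) + (-66.25) + (-70.5) + (-102.25) + (-26.75) = -267.5
Area = |Σ|/2 = 133.75.

133.75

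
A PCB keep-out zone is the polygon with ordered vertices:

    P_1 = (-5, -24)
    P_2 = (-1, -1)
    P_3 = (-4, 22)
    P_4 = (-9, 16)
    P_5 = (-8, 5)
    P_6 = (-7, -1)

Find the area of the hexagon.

189

Apply the shoelace formula: 2A = Σ (x_i·y_{i+1} − x_{i+1}·y_i), indices taken mod 6.
Cross-terms: -19, -26, 134, 83, 43, 163  ⇒  Σ = 378
Area = |Σ|/2 = 189.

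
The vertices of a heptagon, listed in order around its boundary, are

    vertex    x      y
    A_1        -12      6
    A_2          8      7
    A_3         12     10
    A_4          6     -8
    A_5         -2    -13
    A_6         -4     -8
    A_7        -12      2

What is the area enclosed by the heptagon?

Σ = (-132) + (-4) + (-156) + (-94) + (-36) + (-104) + (-48) = -574
Area = |Σ|/2 = 287.

287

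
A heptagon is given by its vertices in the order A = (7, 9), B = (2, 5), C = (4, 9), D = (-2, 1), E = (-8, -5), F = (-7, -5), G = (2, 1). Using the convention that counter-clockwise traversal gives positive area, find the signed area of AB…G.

A→B: (7)(5) − (2)(9) = 17
B→C: (2)(9) − (4)(5) = -2
C→D: (4)(1) − (-2)(9) = 22
D→E: (-2)(-5) − (-8)(1) = 18
E→F: (-8)(-5) − (-7)(-5) = 5
F→G: (-7)(1) − (2)(-5) = 3
G→A: (2)(9) − (7)(1) = 11
Σ = 74
Signed area = Σ/2 = 37 (positive ⇒ counter-clockwise traversal).

37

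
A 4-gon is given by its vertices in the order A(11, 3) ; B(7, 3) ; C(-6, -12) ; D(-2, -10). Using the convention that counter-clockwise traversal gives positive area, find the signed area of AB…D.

Σ = (12) + (-66) + (36) + (104) = 86
Signed area = Σ/2 = 43 (positive ⇒ counter-clockwise traversal).

43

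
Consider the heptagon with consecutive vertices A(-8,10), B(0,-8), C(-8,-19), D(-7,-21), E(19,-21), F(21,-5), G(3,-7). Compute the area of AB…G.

Cross-terms: 64, -64, 35, 546, 346, -132, -26  ⇒  Σ = 769
Area = |Σ|/2 = 384.5.

384.5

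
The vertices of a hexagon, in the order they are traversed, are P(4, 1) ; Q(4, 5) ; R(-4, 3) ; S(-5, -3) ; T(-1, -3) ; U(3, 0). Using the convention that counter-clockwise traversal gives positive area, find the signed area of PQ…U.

49.5

Apply the shoelace formula: 2A = Σ (x_i·y_{i+1} − x_{i+1}·y_i), indices taken mod 6.
Cross-terms: 16, 32, 27, 12, 9, 3  ⇒  Σ = 99
Signed area = Σ/2 = 49.5 (positive ⇒ counter-clockwise traversal).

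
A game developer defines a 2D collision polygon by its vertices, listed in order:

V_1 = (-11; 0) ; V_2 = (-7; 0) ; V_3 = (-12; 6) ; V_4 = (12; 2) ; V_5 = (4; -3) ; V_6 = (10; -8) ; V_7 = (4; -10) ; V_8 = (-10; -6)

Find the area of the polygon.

221

V_1→V_2: (-11)(0) − (-7)(0) = 0
V_2→V_3: (-7)(6) − (-12)(0) = -42
V_3→V_4: (-12)(2) − (12)(6) = -96
V_4→V_5: (12)(-3) − (4)(2) = -44
V_5→V_6: (4)(-8) − (10)(-3) = -2
V_6→V_7: (10)(-10) − (4)(-8) = -68
V_7→V_8: (4)(-6) − (-10)(-10) = -124
V_8→V_1: (-10)(0) − (-11)(-6) = -66
Σ = -442
Area = |Σ|/2 = 221.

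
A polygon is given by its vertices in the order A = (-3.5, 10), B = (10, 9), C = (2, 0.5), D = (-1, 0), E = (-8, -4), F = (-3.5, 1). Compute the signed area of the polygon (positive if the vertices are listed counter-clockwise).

Apply Gauss's area formula: 2A = Σ (x_i·y_{i+1} − x_{i+1}·y_i), indices taken mod 6.
A→B: (-3.5)(9) − (10)(10) = -131.5
B→C: (10)(0.5) − (2)(9) = -13
C→D: (2)(0) − (-1)(0.5) = 0.5
D→E: (-1)(-4) − (-8)(0) = 4
E→F: (-8)(1) − (-3.5)(-4) = -22
F→A: (-3.5)(10) − (-3.5)(1) = -31.5
Σ = -193.5
Signed area = Σ/2 = -96.75 (negative ⇒ clockwise traversal).

-96.75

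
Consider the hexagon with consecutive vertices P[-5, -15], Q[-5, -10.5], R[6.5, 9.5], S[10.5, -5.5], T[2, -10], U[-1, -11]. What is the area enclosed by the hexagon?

151.625

P→Q: (-5)(-10.5) − (-5)(-15) = -22.5
Q→R: (-5)(9.5) − (6.5)(-10.5) = 20.75
R→S: (6.5)(-5.5) − (10.5)(9.5) = -135.5
S→T: (10.5)(-10) − (2)(-5.5) = -94
T→U: (2)(-11) − (-1)(-10) = -32
U→P: (-1)(-15) − (-5)(-11) = -40
Σ = -303.25
Area = |Σ|/2 = 151.625.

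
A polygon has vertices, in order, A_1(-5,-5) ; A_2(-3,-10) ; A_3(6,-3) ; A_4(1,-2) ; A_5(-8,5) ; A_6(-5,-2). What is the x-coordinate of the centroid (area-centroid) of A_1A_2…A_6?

-53/30

Apply the shoelace (surveyor's) formula. First the cross-terms c_i = x_i·y_{i+1} − x_{i+1}·y_i:
  35, 69, -9, -11, 41, 15  ⇒  2A = 140, A = 70.
Then Σ (x_i + x_{i+1})·c_i = -742, so x̄ = -742 / (6·70) = -53/30.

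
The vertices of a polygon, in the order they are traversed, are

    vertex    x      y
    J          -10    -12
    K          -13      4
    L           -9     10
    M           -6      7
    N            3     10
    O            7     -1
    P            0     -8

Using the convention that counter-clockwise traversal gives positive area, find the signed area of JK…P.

-291.5

Apply the surveyor's formula: 2A = Σ (x_i·y_{i+1} − x_{i+1}·y_i), indices taken mod 7.
Σ = (-196) + (-94) + (-3) + (-81) + (-73) + (-56) + (-80) = -583
Signed area = Σ/2 = -291.5 (negative ⇒ clockwise traversal).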